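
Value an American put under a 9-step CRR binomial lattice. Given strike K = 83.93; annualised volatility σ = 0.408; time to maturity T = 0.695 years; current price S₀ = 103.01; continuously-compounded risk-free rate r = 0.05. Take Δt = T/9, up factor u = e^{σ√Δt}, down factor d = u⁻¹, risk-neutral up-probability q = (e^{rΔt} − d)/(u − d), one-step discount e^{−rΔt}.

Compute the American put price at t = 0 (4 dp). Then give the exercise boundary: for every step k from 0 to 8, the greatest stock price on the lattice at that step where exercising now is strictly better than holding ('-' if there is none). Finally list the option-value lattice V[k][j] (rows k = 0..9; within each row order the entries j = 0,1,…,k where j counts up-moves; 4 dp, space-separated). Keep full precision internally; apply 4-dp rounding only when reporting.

price = 4.6624
boundary = - - - - - 58.4360 52.1724 58.4360 65.4516
tree:
4.6624
6.9462 2.3099
10.0928 3.7093 0.8641
14.2430 5.8307 1.5193 0.1854
19.4298 8.9292 2.6351 0.3640 0.0000
25.4940 13.2393 4.4907 0.7147 0.0000 0.0000
31.7576 18.8483 7.4759 1.4032 0.0000 0.0000 0.0000
37.3498 25.4940 12.0448 2.7550 0.0000 0.0000 0.0000 0.0000
42.3426 31.7576 18.4784 5.4092 0.0000 0.0000 0.0000 0.0000 0.0000
46.8003 37.3498 25.4940 10.6205 0.0000 0.0000 0.0000 0.0000 0.0000 0.0000

Δt=0.07722, u=1.12006, d=0.89281, q=0.48871, disc=e^(-rΔt)=0.99615
k=9 terminal: V=max(K-S,0) → 46.8003 37.3498 25.4940 10.6205 0.0000 0.0000 0.0000 0.0000 0.0000 0.0000
k=8: j=0 S=41.5874 intr=42.3426 cont=42.0192 V=42.3426[EX]; j=1 S=52.1724 intr=31.7576 cont=31.4341 V=31.7576[EX]; j=2 S=65.4516 intr=18.4784 cont=18.1549 V=18.4784[EX]; j=3 S=82.1107 intr=1.8193 cont=5.4092 V=5.4092[hold]; j=4 S=103.0100 intr=0.0000 cont=0.0000 V=0.0000[hold]; j=5 S=129.2287 intr=0.0000 cont=0.0000 V=0.0000[hold]; j=6 S=162.1206 intr=0.0000 cont=0.0000 V=0.0000[hold]; j=7 S=203.3844 intr=0.0000 cont=0.0000 V=0.0000[hold]; j=8 S=255.1510 intr=0.0000 cont=0.0000 V=0.0000[hold]  S*(8)=65.4516
k=7: j=0 S=46.5802 intr=37.3498 cont=37.0264 V=37.3498[EX]; j=1 S=58.4360 intr=25.4940 cont=25.1705 V=25.4940[EX]; j=2 S=73.3095 intr=10.6205 cont=12.0448 V=12.0448[hold]; j=3 S=91.9686 intr=0.0000 cont=2.7550 V=2.7550[hold]; j=4 S=115.3770 intr=0.0000 cont=0.0000 V=0.0000[hold]; j=5 S=144.7433 intr=0.0000 cont=0.0000 V=0.0000[hold]; j=6 S=181.5842 intr=0.0000 cont=0.0000 V=0.0000[hold]; j=7 S=227.8020 intr=0.0000 cont=0.0000 V=0.0000[hold]  S*(7)=58.4360
k=6: j=0 S=52.1724 intr=31.7576 cont=31.4341 V=31.7576[EX]; j=1 S=65.4516 intr=18.4784 cont=18.8483 V=18.8483[hold]; j=2 S=82.1107 intr=1.8193 cont=7.4759 V=7.4759[hold]; j=3 S=103.0100 intr=0.0000 cont=1.4032 V=1.4032[hold]; j=4 S=129.2287 intr=0.0000 cont=0.0000 V=0.0000[hold]; j=5 S=162.1206 intr=0.0000 cont=0.0000 V=0.0000[hold]; j=6 S=203.3844 intr=0.0000 cont=0.0000 V=0.0000[hold]  S*(6)=52.1724
k=5: j=0 S=58.4360 intr=25.4940 cont=25.3506 V=25.4940[EX]; j=1 S=73.3095 intr=10.6205 cont=13.2393 V=13.2393[hold]; j=2 S=91.9686 intr=0.0000 cont=4.4907 V=4.4907[hold]; j=3 S=115.3770 intr=0.0000 cont=0.7147 V=0.7147[hold]; j=4 S=144.7433 intr=0.0000 cont=0.0000 V=0.0000[hold]; j=5 S=181.5842 intr=0.0000 cont=0.0000 V=0.0000[hold]  S*(5)=58.4360
k=4: j=0 S=65.4516 intr=18.4784 cont=19.4298 V=19.4298[hold]; j=1 S=82.1107 intr=1.8193 cont=8.9292 V=8.9292[hold]; j=2 S=103.0100 intr=0.0000 cont=2.6351 V=2.6351[hold]; j=3 S=129.2287 intr=0.0000 cont=0.3640 V=0.3640[hold]; j=4 S=162.1206 intr=0.0000 cont=0.0000 V=0.0000[hold]  S*(4)=-
k=3: j=0 S=73.3095 intr=10.6205 cont=14.2430 V=14.2430[hold]; j=1 S=91.9686 intr=0.0000 cont=5.8307 V=5.8307[hold]; j=2 S=115.3770 intr=0.0000 cont=1.5193 V=1.5193[hold]; j=3 S=144.7433 intr=0.0000 cont=0.1854 V=0.1854[hold]  S*(3)=-
k=2: j=0 S=82.1107 intr=1.8193 cont=10.0928 V=10.0928[hold]; j=1 S=103.0100 intr=0.0000 cont=3.7093 V=3.7093[hold]; j=2 S=129.2287 intr=0.0000 cont=0.8641 V=0.8641[hold]  S*(2)=-
k=1: j=0 S=91.9686 intr=0.0000 cont=6.9462 V=6.9462[hold]; j=1 S=115.3770 intr=0.0000 cont=2.3099 V=2.3099[hold]  S*(1)=-
k=0: j=0 S=103.0100 intr=0.0000 cont=4.6624 V=4.6624[hold]  S*(0)=-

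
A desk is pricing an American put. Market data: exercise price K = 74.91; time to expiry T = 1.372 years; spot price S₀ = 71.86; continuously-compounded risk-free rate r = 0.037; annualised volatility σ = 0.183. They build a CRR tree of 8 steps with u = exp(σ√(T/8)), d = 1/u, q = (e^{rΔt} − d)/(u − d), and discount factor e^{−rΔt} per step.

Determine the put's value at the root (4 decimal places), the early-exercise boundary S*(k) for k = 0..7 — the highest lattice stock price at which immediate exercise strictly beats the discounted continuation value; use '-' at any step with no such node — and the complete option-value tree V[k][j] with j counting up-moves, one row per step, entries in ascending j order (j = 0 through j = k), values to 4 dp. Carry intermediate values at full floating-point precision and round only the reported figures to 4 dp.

Δt=0.17150  u=1.07873  d=0.92702  q=0.52302  discount=0.99367
step 8 (expiry): payoffs max(K−S,0) = 35.7193 29.3053 21.8417 13.1566 3.0500 0.0000 0.0000 0.0000 0.0000
step 7: (k=7,j=0): S=42.2762, (K−S)⁺=32.6338, hold=32.1599 ⇒ V=32.6338 exercise | (k=7,j=1): S=49.1951, (K−S)⁺=25.7149, hold=25.2410 ⇒ V=25.7149 exercise | (k=7,j=2): S=57.2464, (K−S)⁺=17.6636, hold=17.1898 ⇒ V=17.6636 exercise | (k=7,j=3): S=66.6153, (K−S)⁺=8.2947, hold=7.8208 ⇒ V=8.2947 exercise | (k=7,j=4): S=77.5176, (K−S)⁺=0.0000, hold=1.4456 ⇒ V=1.4456 continue | (k=7,j=5): S=90.2041, (K−S)⁺=0.0000, hold=0.0000 ⇒ V=0.0000 continue | (k=7,j=6): S=104.9669, (K−S)⁺=0.0000, hold=0.0000 ⇒ V=0.0000 continue | (k=7,j=7): S=122.1457, (K−S)⁺=0.0000, hold=0.0000 ⇒ V=0.0000 continue  boundary S*=66.6153
step 6: (k=6,j=0): S=45.6047, (K−S)⁺=29.3053, hold=28.8315 ⇒ V=29.3053 exercise | (k=6,j=1): S=53.0683, (K−S)⁺=21.8417, hold=21.3679 ⇒ V=21.8417 exercise | (k=6,j=2): S=61.7534, (K−S)⁺=13.1566, hold=12.6827 ⇒ V=13.1566 exercise | (k=6,j=3): S=71.8600, (K−S)⁺=3.0500, hold=4.6826 ⇒ V=4.6826 continue | (k=6,j=4): S=83.6206, (K−S)⁺=0.0000, hold=0.6852 ⇒ V=0.6852 continue | (k=6,j=5): S=97.3059, (K−S)⁺=0.0000, hold=0.0000 ⇒ V=0.0000 continue | (k=6,j=6): S=113.2310, (K−S)⁺=0.0000, hold=0.0000 ⇒ V=0.0000 continue  boundary S*=61.7534
step 5: (k=5,j=0): S=49.1951, (K−S)⁺=25.7149, hold=25.2410 ⇒ V=25.7149 exercise | (k=5,j=1): S=57.2464, (K−S)⁺=17.6636, hold=17.1898 ⇒ V=17.6636 exercise | (k=5,j=2): S=66.6153, (K−S)⁺=8.2947, hold=8.6693 ⇒ V=8.6693 continue | (k=5,j=3): S=77.5176, (K−S)⁺=0.0000, hold=2.5755 ⇒ V=2.5755 continue | (k=5,j=4): S=90.2041, (K−S)⁺=0.0000, hold=0.3247 ⇒ V=0.3247 continue | (k=5,j=5): S=104.9669, (K−S)⁺=0.0000, hold=0.0000 ⇒ V=0.0000 continue  boundary S*=57.2464
step 4: (k=4,j=0): S=53.0683, (K−S)⁺=21.8417, hold=21.3679 ⇒ V=21.8417 exercise | (k=4,j=1): S=61.7534, (K−S)⁺=13.1566, hold=12.8774 ⇒ V=13.1566 exercise | (k=4,j=2): S=71.8600, (K−S)⁺=3.0500, hold=5.4474 ⇒ V=5.4474 continue | (k=4,j=3): S=83.6206, (K−S)⁺=0.0000, hold=1.3894 ⇒ V=1.3894 continue | (k=4,j=4): S=97.3059, (K−S)⁺=0.0000, hold=0.1539 ⇒ V=0.1539 continue  boundary S*=61.7534
step 3: (k=3,j=0): S=57.2464, (K−S)⁺=17.6636, hold=17.1898 ⇒ V=17.6636 exercise | (k=3,j=1): S=66.6153, (K−S)⁺=8.2947, hold=9.0668 ⇒ V=9.0668 continue | (k=3,j=2): S=77.5176, (K−S)⁺=0.0000, hold=3.3040 ⇒ V=3.3040 continue | (k=3,j=3): S=90.2041, (K−S)⁺=0.0000, hold=0.7385 ⇒ V=0.7385 continue  boundary S*=57.2464
step 2: (k=2,j=0): S=61.7534, (K−S)⁺=13.1566, hold=13.0840 ⇒ V=13.1566 exercise | (k=2,j=1): S=71.8600, (K−S)⁺=3.0500, hold=6.0145 ⇒ V=6.0145 continue | (k=2,j=2): S=83.6206, (K−S)⁺=0.0000, hold=1.9498 ⇒ V=1.9498 continue  boundary S*=61.7534
step 1: (k=1,j=0): S=66.6153, (K−S)⁺=8.2947, hold=9.3615 ⇒ V=9.3615 continue | (k=1,j=1): S=77.5176, (K−S)⁺=0.0000, hold=3.8640 ⇒ V=3.8640 continue  boundary S*=-
step 0: (k=0,j=0): S=71.8600, (K−S)⁺=3.0500, hold=6.4451 ⇒ V=6.4451 continue  boundary S*=-

price = 6.4451
boundary = - - 61.7534 57.2464 61.7534 57.2464 61.7534 66.6153
tree:
6.4451
9.3615 3.8640
13.1566 6.0145 1.9498
17.6636 9.0668 3.3040 0.7385
21.8417 13.1566 5.4474 1.3894 0.1539
25.7149 17.6636 8.6693 2.5755 0.3247 0.0000
29.3053 21.8417 13.1566 4.6826 0.6852 0.0000 0.0000
32.6338 25.7149 17.6636 8.2947 1.4456 0.0000 0.0000 0.0000
35.7193 29.3053 21.8417 13.1566 3.0500 0.0000 0.0000 0.0000 0.0000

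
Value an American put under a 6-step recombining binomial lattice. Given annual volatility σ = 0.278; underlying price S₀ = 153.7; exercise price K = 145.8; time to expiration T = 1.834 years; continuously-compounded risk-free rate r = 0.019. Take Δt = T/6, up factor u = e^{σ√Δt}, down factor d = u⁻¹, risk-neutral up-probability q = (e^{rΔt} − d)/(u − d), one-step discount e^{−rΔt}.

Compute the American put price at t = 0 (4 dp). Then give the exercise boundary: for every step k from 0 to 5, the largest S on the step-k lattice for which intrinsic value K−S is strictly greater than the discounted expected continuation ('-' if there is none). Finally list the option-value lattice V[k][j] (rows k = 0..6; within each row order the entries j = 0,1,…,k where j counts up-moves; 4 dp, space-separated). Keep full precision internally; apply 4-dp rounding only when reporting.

Δt=0.30567, u=1.16614, d=0.85753, q=0.48052, disc=e^(-rΔt)=0.99421
k=6 terminal: V=max(K-S,0) → 84.6816 62.6863 32.7753 0.0000 0.0000 0.0000 0.0000
k=5: j=0 S=71.2726 intr=74.5274 cont=73.6831 V=74.5274[EX]; j=1 S=96.9221 intr=48.8779 cont=48.0336 V=48.8779[EX]; j=2 S=131.8025 intr=13.9975 cont=16.9274 V=16.9274[hold]; j=3 S=179.2356 intr=0.0000 cont=0.0000 V=0.0000[hold]; j=4 S=243.7388 intr=0.0000 cont=0.0000 V=0.0000[hold]; j=5 S=331.4556 intr=0.0000 cont=0.0000 V=0.0000[hold]  S*(5)=96.9221
k=4: j=0 S=83.1137 intr=62.6863 cont=61.8420 V=62.6863[EX]; j=1 S=113.0247 intr=32.7753 cont=33.3307 V=33.3307[hold]; j=2 S=153.7000 intr=0.0000 cont=8.7424 V=8.7424[hold]; j=3 S=209.0136 intr=0.0000 cont=0.0000 V=0.0000[hold]; j=4 S=284.2333 intr=0.0000 cont=0.0000 V=0.0000[hold]  S*(4)=83.1137
k=3: j=0 S=96.9221 intr=48.8779 cont=48.2989 V=48.8779[EX]; j=1 S=131.8025 intr=13.9975 cont=21.3909 V=21.3909[hold]; j=2 S=179.2356 intr=0.0000 cont=4.5152 V=4.5152[hold]; j=3 S=243.7388 intr=0.0000 cont=0.0000 V=0.0000[hold]  S*(3)=96.9221
k=2: j=0 S=113.0247 intr=32.7753 cont=35.4631 V=35.4631[hold]; j=1 S=153.7000 intr=0.0000 cont=13.2048 V=13.2048[hold]; j=2 S=209.0136 intr=0.0000 cont=2.3319 V=2.3319[hold]  S*(2)=-
k=1: j=0 S=131.8025 intr=13.9975 cont=24.6240 V=24.6240[hold]; j=1 S=179.2356 intr=0.0000 cont=7.9339 V=7.9339[hold]  S*(1)=-
k=0: j=0 S=153.7000 intr=0.0000 cont=16.5079 V=16.5079[hold]  S*(0)=-

price = 16.5079
boundary = - - - 96.9221 83.1137 96.9221
tree:
16.5079
24.6240 7.9339
35.4631 13.2048 2.3319
48.8779 21.3909 4.5152 0.0000
62.6863 33.3307 8.7424 0.0000 0.0000
74.5274 48.8779 16.9274 0.0000 0.0000 0.0000
84.6816 62.6863 32.7753 0.0000 0.0000 0.0000 0.0000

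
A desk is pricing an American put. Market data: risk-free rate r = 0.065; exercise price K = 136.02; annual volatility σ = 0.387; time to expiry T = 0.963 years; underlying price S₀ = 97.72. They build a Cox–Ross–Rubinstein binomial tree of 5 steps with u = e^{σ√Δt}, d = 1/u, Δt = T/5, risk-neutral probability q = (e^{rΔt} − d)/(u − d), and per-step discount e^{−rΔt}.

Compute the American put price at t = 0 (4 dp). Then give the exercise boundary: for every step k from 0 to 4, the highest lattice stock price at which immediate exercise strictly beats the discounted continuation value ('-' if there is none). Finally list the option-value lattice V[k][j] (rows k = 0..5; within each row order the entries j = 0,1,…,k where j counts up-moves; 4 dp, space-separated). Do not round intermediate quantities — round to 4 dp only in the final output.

Δt=0.19260  u=1.18511  d=0.84380  q=0.49455  discount=0.98756
step 5 (expiry): payoffs max(K−S,0) = 94.2195 77.3113 53.5639 20.2106 0.0000 0.0000
step 4: (k=4,j=0): S=49.5384, (K−S)⁺=86.4816, hold=84.7894 ⇒ V=86.4816 exercise | (k=4,j=1): S=69.5765, (K−S)⁺=66.4435, hold=64.7513 ⇒ V=66.4435 exercise | (k=4,j=2): S=97.7200, (K−S)⁺=38.3000, hold=36.6078 ⇒ V=38.3000 exercise | (k=4,j=3): S=137.2475, (K−S)⁺=0.0000, hold=10.0883 ⇒ V=10.0883 continue | (k=4,j=4): S=192.7637, (K−S)⁺=0.0000, hold=0.0000 ⇒ V=0.0000 continue  boundary S*=97.7200
step 3: (k=3,j=0): S=58.7087, (K−S)⁺=77.3113, hold=75.6191 ⇒ V=77.3113 exercise | (k=3,j=1): S=82.4561, (K−S)⁺=53.5639, hold=51.8716 ⇒ V=53.5639 exercise | (k=3,j=2): S=115.8094, (K−S)⁺=20.2106, hold=24.0450 ⇒ V=24.0450 continue | (k=3,j=3): S=162.6540, (K−S)⁺=0.0000, hold=5.0357 ⇒ V=5.0357 continue  boundary S*=82.4561
step 2: (k=2,j=0): S=69.5765, (K−S)⁺=66.4435, hold=64.7513 ⇒ V=66.4435 exercise | (k=2,j=1): S=97.7200, (K−S)⁺=38.3000, hold=38.4805 ⇒ V=38.4805 continue | (k=2,j=2): S=137.2475, (K−S)⁺=0.0000, hold=14.4617 ⇒ V=14.4617 continue  boundary S*=69.5765
step 1: (k=1,j=0): S=82.4561, (K−S)⁺=53.5639, hold=51.9598 ⇒ V=53.5639 exercise | (k=1,j=1): S=115.8094, (K−S)⁺=20.2106, hold=26.2710 ⇒ V=26.2710 continue  boundary S*=82.4561
step 0: (k=0,j=0): S=97.7200, (K−S)⁺=38.3000, hold=39.5677 ⇒ V=39.5677 continue  boundary S*=-

price = 39.5677
boundary = - 82.4561 69.5765 82.4561 97.7200
tree:
39.5677
53.5639 26.2710
66.4435 38.4805 14.4617
77.3113 53.5639 24.0450 5.0357
86.4816 66.4435 38.3000 10.0883 0.0000
94.2195 77.3113 53.5639 20.2106 0.0000 0.0000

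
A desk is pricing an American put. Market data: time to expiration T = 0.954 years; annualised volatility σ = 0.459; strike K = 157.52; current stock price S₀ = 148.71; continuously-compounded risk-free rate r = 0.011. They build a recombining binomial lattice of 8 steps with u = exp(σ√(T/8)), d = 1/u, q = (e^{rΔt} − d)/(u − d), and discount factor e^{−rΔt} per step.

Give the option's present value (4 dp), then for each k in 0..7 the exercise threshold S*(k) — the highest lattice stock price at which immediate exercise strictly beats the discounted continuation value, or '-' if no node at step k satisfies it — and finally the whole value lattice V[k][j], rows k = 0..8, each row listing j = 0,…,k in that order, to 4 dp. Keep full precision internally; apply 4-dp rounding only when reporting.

price = 31.1310
boundary = - - - - 78.8841 92.4330 108.3091 126.9119
tree:
31.1310
41.2016 19.6128
52.9197 27.8131 10.2175
65.7133 38.3248 15.7771 3.8390
78.6359 51.0059 23.8183 6.5545 0.7202
90.1988 65.0870 34.9217 11.0890 1.3469 0.0000
100.0668 78.6359 49.2109 18.5524 2.5190 0.0000 0.0000
108.4884 90.1988 65.0870 30.6081 4.7109 0.0000 0.0000 0.0000
115.6755 100.0668 78.6359 49.2109 8.8100 0.0000 0.0000 0.0000 0.0000

Δt=0.11925  u=1.17176  d=0.85342  q=0.46458  discount=0.99869
step 8 (expiry): payoffs max(K−S,0) = 115.6755 100.0668 78.6359 49.2109 8.8100 0.0000 0.0000 0.0000 0.0000
step 7: (k=7,j=0): S=49.0316, (K−S)⁺=108.4884, hold=108.2819 ⇒ V=108.4884 exercise | (k=7,j=1): S=67.3212, (K−S)⁺=90.1988, hold=89.9923 ⇒ V=90.1988 exercise | (k=7,j=2): S=92.4330, (K−S)⁺=65.0870, hold=64.8805 ⇒ V=65.0870 exercise | (k=7,j=3): S=126.9119, (K−S)⁺=30.6081, hold=30.4016 ⇒ V=30.6081 exercise | (k=7,j=4): S=174.2520, (K−S)⁺=0.0000, hold=4.7109 ⇒ V=4.7109 continue | (k=7,j=5): S=239.2507, (K−S)⁺=0.0000, hold=0.0000 ⇒ V=0.0000 continue | (k=7,j=6): S=328.4948, (K−S)⁺=0.0000, hold=0.0000 ⇒ V=0.0000 continue | (k=7,j=7): S=451.0284, (K−S)⁺=0.0000, hold=0.0000 ⇒ V=0.0000 continue  boundary S*=126.9119
step 6: (k=6,j=0): S=57.4532, (K−S)⁺=100.0668, hold=99.8603 ⇒ V=100.0668 exercise | (k=6,j=1): S=78.8841, (K−S)⁺=78.6359, hold=78.4294 ⇒ V=78.6359 exercise | (k=6,j=2): S=108.3091, (K−S)⁺=49.2109, hold=49.0044 ⇒ V=49.2109 exercise | (k=6,j=3): S=148.7100, (K−S)⁺=8.8100, hold=18.5524 ⇒ V=18.5524 continue | (k=6,j=4): S=204.1811, (K−S)⁺=0.0000, hold=2.5190 ⇒ V=2.5190 continue | (k=6,j=5): S=280.3437, (K−S)⁺=0.0000, hold=0.0000 ⇒ V=0.0000 continue | (k=6,j=6): S=384.9162, (K−S)⁺=0.0000, hold=0.0000 ⇒ V=0.0000 continue  boundary S*=108.3091
step 5: (k=5,j=0): S=67.3212, (K−S)⁺=90.1988, hold=89.9923 ⇒ V=90.1988 exercise | (k=5,j=1): S=92.4330, (K−S)⁺=65.0870, hold=64.8805 ⇒ V=65.0870 exercise | (k=5,j=2): S=126.9119, (K−S)⁺=30.6081, hold=34.9217 ⇒ V=34.9217 continue | (k=5,j=3): S=174.2520, (K−S)⁺=0.0000, hold=11.0890 ⇒ V=11.0890 continue | (k=5,j=4): S=239.2507, (K−S)⁺=0.0000, hold=1.3469 ⇒ V=1.3469 continue | (k=5,j=5): S=328.4948, (K−S)⁺=0.0000, hold=0.0000 ⇒ V=0.0000 continue  boundary S*=92.4330
step 4: (k=4,j=0): S=78.8841, (K−S)⁺=78.6359, hold=78.4294 ⇒ V=78.6359 exercise | (k=4,j=1): S=108.3091, (K−S)⁺=49.2109, hold=51.0059 ⇒ V=51.0059 continue | (k=4,j=2): S=148.7100, (K−S)⁺=8.8100, hold=23.8183 ⇒ V=23.8183 continue | (k=4,j=3): S=204.1811, (K−S)⁺=0.0000, hold=6.5545 ⇒ V=6.5545 continue | (k=4,j=4): S=280.3437, (K−S)⁺=0.0000, hold=0.7202 ⇒ V=0.7202 continue  boundary S*=78.8841
step 3: (k=3,j=0): S=92.4330, (K−S)⁺=65.0870, hold=65.7133 ⇒ V=65.7133 continue | (k=3,j=1): S=126.9119, (K−S)⁺=30.6081, hold=38.3248 ⇒ V=38.3248 continue | (k=3,j=2): S=174.2520, (K−S)⁺=0.0000, hold=15.7771 ⇒ V=15.7771 continue | (k=3,j=3): S=239.2507, (K−S)⁺=0.0000, hold=3.8390 ⇒ V=3.8390 continue  boundary S*=-
step 2: (k=2,j=0): S=108.3091, (K−S)⁺=49.2109, hold=52.9197 ⇒ V=52.9197 continue | (k=2,j=1): S=148.7100, (K−S)⁺=8.8100, hold=27.8131 ⇒ V=27.8131 continue | (k=2,j=2): S=204.1811, (K−S)⁺=0.0000, hold=10.2175 ⇒ V=10.2175 continue  boundary S*=-
step 1: (k=1,j=0): S=126.9119, (K−S)⁺=30.6081, hold=41.2016 ⇒ V=41.2016 continue | (k=1,j=1): S=174.2520, (K−S)⁺=0.0000, hold=19.6128 ⇒ V=19.6128 continue  boundary S*=-
step 0: (k=0,j=0): S=148.7100, (K−S)⁺=8.8100, hold=31.1310 ⇒ V=31.1310 continue  boundary S*=-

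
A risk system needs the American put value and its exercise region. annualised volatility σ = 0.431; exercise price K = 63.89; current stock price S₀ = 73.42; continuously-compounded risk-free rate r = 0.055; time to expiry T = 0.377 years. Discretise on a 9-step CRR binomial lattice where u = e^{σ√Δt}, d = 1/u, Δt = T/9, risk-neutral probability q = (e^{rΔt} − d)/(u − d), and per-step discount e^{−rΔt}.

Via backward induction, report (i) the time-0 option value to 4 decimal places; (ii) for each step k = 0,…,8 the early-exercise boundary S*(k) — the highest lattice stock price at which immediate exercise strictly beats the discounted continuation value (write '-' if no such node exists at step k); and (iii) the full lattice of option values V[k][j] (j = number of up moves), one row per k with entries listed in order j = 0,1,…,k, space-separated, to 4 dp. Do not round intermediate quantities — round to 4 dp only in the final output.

price = 3.1104
boundary = - - - - - 47.2351 43.2469 47.2351 51.5911
tree:
3.1104
4.6229 1.5572
6.6953 2.4964 0.5910
9.4092 3.9136 1.0391 0.1293
12.7697 5.9699 1.8005 0.2547 0.0000
16.6549 8.8023 3.0619 0.5015 0.0000 0.0000
20.6431 12.4362 5.0769 0.9875 0.0000 0.0000 0.0000
24.2946 16.6549 8.1215 1.9447 0.0000 0.0000 0.0000 0.0000
27.6377 20.6431 12.2989 3.8295 0.0000 0.0000 0.0000 0.0000 0.0000
30.6986 24.2946 16.6549 7.5412 0.0000 0.0000 0.0000 0.0000 0.0000 0.0000

Δt=0.04189  u=1.09222  d=0.91557  q=0.49102  discount=0.99770
step 9 (expiry): payoffs max(K−S,0) = 30.6986 24.2946 16.6549 7.5412 0.0000 0.0000 0.0000 0.0000 0.0000 0.0000
step 8: (k=8,j=0): S=36.2523, (K−S)⁺=27.6377, hold=27.4907 ⇒ V=27.6377 exercise | (k=8,j=1): S=43.2469, (K−S)⁺=20.6431, hold=20.4961 ⇒ V=20.6431 exercise | (k=8,j=2): S=51.5911, (K−S)⁺=12.2989, hold=12.1519 ⇒ V=12.2989 exercise | (k=8,j=3): S=61.5453, (K−S)⁺=2.3447, hold=3.8295 ⇒ V=3.8295 continue | (k=8,j=4): S=73.4200, (K−S)⁺=0.0000, hold=0.0000 ⇒ V=0.0000 continue | (k=8,j=5): S=87.5859, (K−S)⁺=0.0000, hold=0.0000 ⇒ V=0.0000 continue | (k=8,j=6): S=104.4850, (K−S)⁺=0.0000, hold=0.0000 ⇒ V=0.0000 continue | (k=8,j=7): S=124.6447, (K−S)⁺=0.0000, hold=0.0000 ⇒ V=0.0000 continue | (k=8,j=8): S=148.6940, (K−S)⁺=0.0000, hold=0.0000 ⇒ V=0.0000 continue  boundary S*=51.5911
step 7: (k=7,j=0): S=39.5954, (K−S)⁺=24.2946, hold=24.1475 ⇒ V=24.2946 exercise | (k=7,j=1): S=47.2351, (K−S)⁺=16.6549, hold=16.5079 ⇒ V=16.6549 exercise | (k=7,j=2): S=56.3488, (K−S)⁺=7.5412, hold=8.1215 ⇒ V=8.1215 continue | (k=7,j=3): S=67.2209, (K−S)⁺=0.0000, hold=1.9447 ⇒ V=1.9447 continue | (k=7,j=4): S=80.1908, (K−S)⁺=0.0000, hold=0.0000 ⇒ V=0.0000 continue | (k=7,j=5): S=95.6630, (K−S)⁺=0.0000, hold=0.0000 ⇒ V=0.0000 continue | (k=7,j=6): S=114.1206, (K−S)⁺=0.0000, hold=0.0000 ⇒ V=0.0000 continue | (k=7,j=7): S=136.1393, (K−S)⁺=0.0000, hold=0.0000 ⇒ V=0.0000 continue  boundary S*=47.2351
step 6: (k=6,j=0): S=43.2469, (K−S)⁺=20.6431, hold=20.4961 ⇒ V=20.6431 exercise | (k=6,j=1): S=51.5911, (K−S)⁺=12.2989, hold=12.4362 ⇒ V=12.4362 continue | (k=6,j=2): S=61.5453, (K−S)⁺=2.3447, hold=5.0769 ⇒ V=5.0769 continue | (k=6,j=3): S=73.4200, (K−S)⁺=0.0000, hold=0.9875 ⇒ V=0.9875 continue | (k=6,j=4): S=87.5859, (K−S)⁺=0.0000, hold=0.0000 ⇒ V=0.0000 continue | (k=6,j=5): S=104.4850, (K−S)⁺=0.0000, hold=0.0000 ⇒ V=0.0000 continue | (k=6,j=6): S=124.6447, (K−S)⁺=0.0000, hold=0.0000 ⇒ V=0.0000 continue  boundary S*=43.2469
step 5: (k=5,j=0): S=47.2351, (K−S)⁺=16.6549, hold=16.5751 ⇒ V=16.6549 exercise | (k=5,j=1): S=56.3488, (K−S)⁺=7.5412, hold=8.8023 ⇒ V=8.8023 continue | (k=5,j=2): S=67.2209, (K−S)⁺=0.0000, hold=3.0619 ⇒ V=3.0619 continue | (k=5,j=3): S=80.1908, (K−S)⁺=0.0000, hold=0.5015 ⇒ V=0.5015 continue | (k=5,j=4): S=95.6630, (K−S)⁺=0.0000, hold=0.0000 ⇒ V=0.0000 continue | (k=5,j=5): S=114.1206, (K−S)⁺=0.0000, hold=0.0000 ⇒ V=0.0000 continue  boundary S*=47.2351
step 4: (k=4,j=0): S=51.5911, (K−S)⁺=12.2989, hold=12.7697 ⇒ V=12.7697 continue | (k=4,j=1): S=61.5453, (K−S)⁺=2.3447, hold=5.9699 ⇒ V=5.9699 continue | (k=4,j=2): S=73.4200, (K−S)⁺=0.0000, hold=1.8005 ⇒ V=1.8005 continue | (k=4,j=3): S=87.5859, (K−S)⁺=0.0000, hold=0.2547 ⇒ V=0.2547 continue | (k=4,j=4): S=104.4850, (K−S)⁺=0.0000, hold=0.0000 ⇒ V=0.0000 continue  boundary S*=-
step 3: (k=3,j=0): S=56.3488, (K−S)⁺=7.5412, hold=9.4092 ⇒ V=9.4092 continue | (k=3,j=1): S=67.2209, (K−S)⁺=0.0000, hold=3.9136 ⇒ V=3.9136 continue | (k=3,j=2): S=80.1908, (K−S)⁺=0.0000, hold=1.0391 ⇒ V=1.0391 continue | (k=3,j=3): S=95.6630, (K−S)⁺=0.0000, hold=0.1293 ⇒ V=0.1293 continue  boundary S*=-
step 2: (k=2,j=0): S=61.5453, (K−S)⁺=2.3447, hold=6.6953 ⇒ V=6.6953 continue | (k=2,j=1): S=73.4200, (K−S)⁺=0.0000, hold=2.4964 ⇒ V=2.4964 continue | (k=2,j=2): S=87.5859, (K−S)⁺=0.0000, hold=0.5910 ⇒ V=0.5910 continue  boundary S*=-
step 1: (k=1,j=0): S=67.2209, (K−S)⁺=0.0000, hold=4.6229 ⇒ V=4.6229 continue | (k=1,j=1): S=80.1908, (K−S)⁺=0.0000, hold=1.5572 ⇒ V=1.5572 continue  boundary S*=-
step 0: (k=0,j=0): S=73.4200, (K−S)⁺=0.0000, hold=3.1104 ⇒ V=3.1104 continue  boundary S*=-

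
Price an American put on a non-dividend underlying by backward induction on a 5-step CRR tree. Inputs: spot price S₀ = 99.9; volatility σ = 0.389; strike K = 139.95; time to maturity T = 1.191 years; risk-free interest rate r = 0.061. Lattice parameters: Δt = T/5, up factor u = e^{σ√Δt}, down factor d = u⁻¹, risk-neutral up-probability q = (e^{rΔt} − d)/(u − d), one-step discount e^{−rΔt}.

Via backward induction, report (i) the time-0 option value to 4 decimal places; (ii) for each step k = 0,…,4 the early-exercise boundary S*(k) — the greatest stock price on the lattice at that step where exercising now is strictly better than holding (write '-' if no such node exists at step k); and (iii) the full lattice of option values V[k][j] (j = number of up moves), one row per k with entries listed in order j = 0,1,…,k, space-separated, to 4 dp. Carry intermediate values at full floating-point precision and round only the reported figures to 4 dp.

price = 42.0990
boundary = - 82.6253 68.3377 82.6253 99.9000
tree:
42.0990
57.3247 27.5697
71.6123 40.7315 14.7469
83.4293 57.3247 24.7438 4.8228
93.2029 71.6123 40.0500 9.6137 0.0000
101.2864 83.4293 57.3247 19.1636 0.0000 0.0000

Δt=0.23820, u=1.20907, d=0.82708, q=0.49099, disc=e^(-rΔt)=0.98557
k=5 terminal: V=max(K-S,0) → 101.2864 83.4293 57.3247 19.1636 0.0000 0.0000
k=4: j=0 S=46.7471 intr=93.2029 cont=91.1841 V=93.2029[EX]; j=1 S=68.3377 intr=71.6123 cont=69.5935 V=71.6123[EX]; j=2 S=99.9000 intr=40.0500 cont=38.0312 V=40.0500[EX]; j=3 S=146.0397 intr=0.0000 cont=9.6137 V=9.6137[hold]; j=4 S=213.4894 intr=0.0000 cont=0.0000 V=0.0000[hold]  S*(4)=99.9000
k=3: j=0 S=56.5207 intr=83.4293 cont=81.4105 V=83.4293[EX]; j=1 S=82.6253 intr=57.3247 cont=55.3059 V=57.3247[EX]; j=2 S=120.7864 intr=19.1636 cont=24.7438 V=24.7438[hold]; j=3 S=176.5727 intr=0.0000 cont=4.8228 V=4.8228[hold]  S*(3)=82.6253
k=2: j=0 S=68.3377 intr=71.6123 cont=69.5935 V=71.6123[EX]; j=1 S=99.9000 intr=40.0500 cont=40.7315 V=40.7315[hold]; j=2 S=146.0397 intr=0.0000 cont=14.7469 V=14.7469[hold]  S*(2)=68.3377
k=1: j=0 S=82.6253 intr=57.3247 cont=55.6357 V=57.3247[EX]; j=1 S=120.7864 intr=19.1636 cont=27.5697 V=27.5697[hold]  S*(1)=82.6253
k=0: j=0 S=99.9000 intr=40.0500 cont=42.0990 V=42.0990[hold]  S*(0)=-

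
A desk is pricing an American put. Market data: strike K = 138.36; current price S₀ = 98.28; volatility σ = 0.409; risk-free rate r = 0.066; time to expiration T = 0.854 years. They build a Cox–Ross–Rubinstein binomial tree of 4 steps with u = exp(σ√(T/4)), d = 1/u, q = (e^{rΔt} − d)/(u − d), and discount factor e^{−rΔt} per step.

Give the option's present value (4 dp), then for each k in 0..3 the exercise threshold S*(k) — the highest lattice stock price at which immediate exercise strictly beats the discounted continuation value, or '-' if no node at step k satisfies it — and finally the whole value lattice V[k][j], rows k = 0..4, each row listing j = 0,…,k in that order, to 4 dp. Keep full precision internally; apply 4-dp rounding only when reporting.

Δt=0.21350, u=1.20802, d=0.82780, q=0.49022, disc=e^(-rΔt)=0.98601
k=4 terminal: V=max(K-S,0) → 92.2103 71.0132 40.0800 0.0000 0.0000
k=3: j=0 S=55.7497 intr=82.6103 cont=80.6743 V=82.6103[EX]; j=1 S=81.3563 intr=57.0037 cont=55.0678 V=57.0037[EX]; j=2 S=118.7242 intr=19.6358 cont=20.1462 V=20.1462[hold]; j=3 S=173.2558 intr=0.0000 cont=0.0000 V=0.0000[hold]  S*(3)=81.3563
k=2: j=0 S=67.3468 intr=71.0132 cont=69.0773 V=71.0132[EX]; j=1 S=98.2800 intr=40.0800 cont=38.3908 V=40.0800[EX]; j=2 S=143.4213 intr=0.0000 cont=10.1265 V=10.1265[hold]  S*(2)=98.2800
k=1: j=0 S=81.3563 intr=57.0037 cont=55.0678 V=57.0037[EX]; j=1 S=118.7242 intr=19.6358 cont=25.0409 V=25.0409[hold]  S*(1)=81.3563
k=0: j=0 S=98.2800 intr=40.0800 cont=40.7567 V=40.7567[hold]  S*(0)=-

price = 40.7567
boundary = - 81.3563 98.2800 81.3563
tree:
40.7567
57.0037 25.0409
71.0132 40.0800 10.1265
82.6103 57.0037 20.1462 0.0000
92.2103 71.0132 40.0800 0.0000 0.0000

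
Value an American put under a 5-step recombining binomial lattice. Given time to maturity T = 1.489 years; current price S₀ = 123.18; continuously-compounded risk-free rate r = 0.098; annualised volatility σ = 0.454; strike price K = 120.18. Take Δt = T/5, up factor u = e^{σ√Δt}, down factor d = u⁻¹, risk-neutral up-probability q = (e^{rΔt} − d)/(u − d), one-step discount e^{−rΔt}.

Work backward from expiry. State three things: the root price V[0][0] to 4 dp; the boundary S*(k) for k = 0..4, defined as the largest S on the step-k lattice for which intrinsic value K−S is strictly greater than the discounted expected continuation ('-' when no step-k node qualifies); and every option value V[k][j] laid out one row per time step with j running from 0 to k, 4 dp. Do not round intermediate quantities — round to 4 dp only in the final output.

price = 19.0784
boundary = - - 75.0490 58.5797 75.0490
tree:
19.0784
29.8911 9.2942
45.1310 16.2794 2.7930
61.6003 27.6916 5.7232 0.0000
74.4554 45.1310 11.7276 0.0000 0.0000
84.4895 61.6003 24.0315 0.0000 0.0000 0.0000

Δt=0.29780, u=1.28114, d=0.78055, q=0.49754, disc=e^(-rΔt)=0.97124
k=5 terminal: V=max(K-S,0) → 84.4895 61.6003 24.0315 0.0000 0.0000 0.0000
k=4: j=0 S=45.7246 intr=74.4554 cont=70.9987 V=74.4554[EX]; j=1 S=75.0490 intr=45.1310 cont=41.6743 V=45.1310[EX]; j=2 S=123.1800 intr=0.0000 cont=11.7276 V=11.7276[hold]; j=3 S=202.1787 intr=0.0000 cont=0.0000 V=0.0000[hold]; j=4 S=331.8414 intr=0.0000 cont=0.0000 V=0.0000[hold]  S*(4)=75.0490
k=3: j=0 S=58.5797 intr=61.6003 cont=58.1436 V=61.6003[EX]; j=1 S=96.1485 intr=24.0315 cont=27.6916 V=27.6916[hold]; j=2 S=157.8112 intr=0.0000 cont=5.7232 V=5.7232[hold]; j=3 S=259.0198 intr=0.0000 cont=0.0000 V=0.0000[hold]  S*(3)=58.5797
k=2: j=0 S=75.0490 intr=45.1310 cont=43.4429 V=45.1310[EX]; j=1 S=123.1800 intr=0.0000 cont=16.2794 V=16.2794[hold]; j=2 S=202.1787 intr=0.0000 cont=2.7930 V=2.7930[hold]  S*(2)=75.0490
k=1: j=0 S=96.1485 intr=24.0315 cont=29.8911 V=29.8911[hold]; j=1 S=157.8112 intr=0.0000 cont=9.2942 V=9.2942[hold]  S*(1)=-
k=0: j=0 S=123.1800 intr=0.0000 cont=19.0784 V=19.0784[hold]  S*(0)=-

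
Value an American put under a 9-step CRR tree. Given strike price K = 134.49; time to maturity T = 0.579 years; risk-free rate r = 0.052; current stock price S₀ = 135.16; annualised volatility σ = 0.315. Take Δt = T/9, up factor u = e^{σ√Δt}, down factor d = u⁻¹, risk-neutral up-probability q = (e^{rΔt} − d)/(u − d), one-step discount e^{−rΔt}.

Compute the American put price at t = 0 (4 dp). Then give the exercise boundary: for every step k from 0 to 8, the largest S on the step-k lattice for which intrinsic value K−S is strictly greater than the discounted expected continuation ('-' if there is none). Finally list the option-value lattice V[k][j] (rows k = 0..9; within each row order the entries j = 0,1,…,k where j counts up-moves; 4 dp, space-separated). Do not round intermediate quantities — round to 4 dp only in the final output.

price = 11.1799
boundary = - - - - 98.1869 106.3536 98.1869 106.3536 115.1996
tree:
11.1799
15.7216 6.7309
21.4776 10.0935 3.4266
28.4134 14.7128 5.5598 1.3246
36.3031 20.7448 8.8029 2.3667 0.2954
43.8427 28.1364 13.5209 4.1623 0.5940 0.0000
50.8034 36.3031 19.9879 7.1698 1.1944 0.0000 0.0000
57.2295 43.8427 28.1364 12.0051 2.4015 0.0000 0.0000 0.0000
63.1622 50.8034 36.3031 19.2904 4.8286 0.0000 0.0000 0.0000 0.0000
68.6393 57.2295 43.8427 28.1364 9.7087 0.0000 0.0000 0.0000 0.0000 0.0000

params: Δt=0.06433 u=1.08318 d=0.92321 q=0.50098 e^(-rΔt)=0.99666
t_9 payoffs: 68.6393 57.2295 43.8427 28.1364 9.7087 0.0000 0.0000 0.0000 0.0000 0.0000
t_8: node(8,0) S=71.3278 payoff=63.1622 vs cont=62.7130 → 63.1622 [stop]  node(8,1) S=83.6866 payoff=50.8034 vs cont=50.3542 → 50.8034 [stop]  node(8,2) S=98.1869 payoff=36.3031 vs cont=35.8540 → 36.3031 [stop]  node(8,3) S=115.1996 payoff=19.2904 vs cont=18.8413 → 19.2904 [stop]  node(8,4) S=135.1600 payoff=0.0000 vs cont=4.8286 → 4.8286 [wait]  node(8,5) S=158.5789 payoff=0.0000 vs cont=0.0000 → 0.0000 [wait]  node(8,6) S=186.0557 payoff=0.0000 vs cont=0.0000 → 0.0000 [wait]  node(8,7) S=218.2932 payoff=0.0000 vs cont=0.0000 → 0.0000 [wait]  node(8,8) S=256.1165 payoff=0.0000 vs cont=0.0000 → 0.0000 [wait]  ⇒ S*(8)=115.1996
t_7: node(7,0) S=77.2605 payoff=57.2295 vs cont=56.7803 → 57.2295 [stop]  node(7,1) S=90.6473 payoff=43.8427 vs cont=43.3936 → 43.8427 [stop]  node(7,2) S=106.3536 payoff=28.1364 vs cont=27.6872 → 28.1364 [stop]  node(7,3) S=124.7813 payoff=9.7087 vs cont=12.0051 → 12.0051 [wait]  node(7,4) S=146.4019 payoff=0.0000 vs cont=2.4015 → 2.4015 [wait]  node(7,5) S=171.7688 payoff=0.0000 vs cont=0.0000 → 0.0000 [wait]  node(7,6) S=201.5309 payoff=0.0000 vs cont=0.0000 → 0.0000 [wait]  node(7,7) S=236.4498 payoff=0.0000 vs cont=0.0000 → 0.0000 [wait]  ⇒ S*(7)=106.3536
t_6: node(6,0) S=83.6866 payoff=50.8034 vs cont=50.3542 → 50.8034 [stop]  node(6,1) S=98.1869 payoff=36.3031 vs cont=35.8540 → 36.3031 [stop]  node(6,2) S=115.1996 payoff=19.2904 vs cont=19.9879 → 19.9879 [wait]  node(6,3) S=135.1600 payoff=0.0000 vs cont=7.1698 → 7.1698 [wait]  node(6,4) S=158.5789 payoff=0.0000 vs cont=1.1944 → 1.1944 [wait]  node(6,5) S=186.0557 payoff=0.0000 vs cont=0.0000 → 0.0000 [wait]  node(6,6) S=218.2932 payoff=0.0000 vs cont=0.0000 → 0.0000 [wait]  ⇒ S*(6)=98.1869
t_5: node(5,0) S=90.6473 payoff=43.8427 vs cont=43.3936 → 43.8427 [stop]  node(5,1) S=106.3536 payoff=28.1364 vs cont=28.0355 → 28.1364 [stop]  node(5,2) S=124.7813 payoff=9.7087 vs cont=13.5209 → 13.5209 [wait]  node(5,3) S=146.4019 payoff=0.0000 vs cont=4.1623 → 4.1623 [wait]  node(5,4) S=171.7688 payoff=0.0000 vs cont=0.5940 → 0.5940 [wait]  node(5,5) S=201.5309 payoff=0.0000 vs cont=0.0000 → 0.0000 [wait]  ⇒ S*(5)=106.3536
t_4: node(4,0) S=98.1869 payoff=36.3031 vs cont=35.8540 → 36.3031 [stop]  node(4,1) S=115.1996 payoff=19.2904 vs cont=20.7448 → 20.7448 [wait]  node(4,2) S=135.1600 payoff=0.0000 vs cont=8.8029 → 8.8029 [wait]  node(4,3) S=158.5789 payoff=0.0000 vs cont=2.3667 → 2.3667 [wait]  node(4,4) S=186.0557 payoff=0.0000 vs cont=0.2954 → 0.2954 [wait]  ⇒ S*(4)=98.1869
t_3: node(3,0) S=106.3536 payoff=28.1364 vs cont=28.4134 → 28.4134 [wait]  node(3,1) S=124.7813 payoff=9.7087 vs cont=14.7128 → 14.7128 [wait]  node(3,2) S=146.4019 payoff=0.0000 vs cont=5.5598 → 5.5598 [wait]  node(3,3) S=171.7688 payoff=0.0000 vs cont=1.3246 → 1.3246 [wait]  ⇒ S*(3)=-
t_2: node(2,0) S=115.1996 payoff=19.2904 vs cont=21.4776 → 21.4776 [wait]  node(2,1) S=135.1600 payoff=0.0000 vs cont=10.0935 → 10.0935 [wait]  node(2,2) S=158.5789 payoff=0.0000 vs cont=3.4266 → 3.4266 [wait]  ⇒ S*(2)=-
t_1: node(1,0) S=124.7813 payoff=9.7087 vs cont=15.7216 → 15.7216 [wait]  node(1,1) S=146.4019 payoff=0.0000 vs cont=6.7309 → 6.7309 [wait]  ⇒ S*(1)=-
t_0: node(0,0) S=135.1600 payoff=0.0000 vs cont=11.1799 → 11.1799 [wait]  ⇒ S*(0)=-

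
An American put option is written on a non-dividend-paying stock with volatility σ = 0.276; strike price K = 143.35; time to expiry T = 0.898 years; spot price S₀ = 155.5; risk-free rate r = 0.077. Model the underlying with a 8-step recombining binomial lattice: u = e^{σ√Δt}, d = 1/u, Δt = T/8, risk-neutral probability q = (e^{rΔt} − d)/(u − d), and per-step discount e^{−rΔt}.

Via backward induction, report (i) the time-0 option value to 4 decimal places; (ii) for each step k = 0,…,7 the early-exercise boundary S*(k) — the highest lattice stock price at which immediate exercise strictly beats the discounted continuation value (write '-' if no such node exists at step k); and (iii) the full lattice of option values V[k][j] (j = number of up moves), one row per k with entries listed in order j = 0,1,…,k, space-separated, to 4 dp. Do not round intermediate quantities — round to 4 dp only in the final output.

params: Δt=0.11225 u=1.09688 d=0.91168 q=0.52377 e^(-rΔt)=0.99139
t_8 payoffs: 69.1412 54.0659 35.9280 14.1056 0.0000 0.0000 0.0000 0.0000 0.0000
t_7: node(7,0) S=81.3982 payoff=61.9518 vs cont=60.7181 → 61.9518 [stop]  node(7,1) S=97.9340 payoff=45.4160 vs cont=44.1823 → 45.4160 [stop]  node(7,2) S=117.8290 payoff=25.5210 vs cont=24.2873 → 25.5210 [stop]  node(7,3) S=141.7657 payoff=1.5843 vs cont=6.6597 → 6.6597 [wait]  node(7,4) S=170.5649 payoff=0.0000 vs cont=0.0000 → 0.0000 [wait]  node(7,5) S=205.2147 payoff=0.0000 vs cont=0.0000 → 0.0000 [wait]  node(7,6) S=246.9034 payoff=0.0000 vs cont=0.0000 → 0.0000 [wait]  node(7,7) S=297.0611 payoff=0.0000 vs cont=0.0000 → 0.0000 [wait]  ⇒ S*(7)=117.8290
t_6: node(6,0) S=89.2841 payoff=54.0659 vs cont=52.8322 → 54.0659 [stop]  node(6,1) S=107.4220 payoff=35.9280 vs cont=34.6944 → 35.9280 [stop]  node(6,2) S=129.2444 payoff=14.1056 vs cont=15.5074 → 15.5074 [wait]  node(6,3) S=155.5000 payoff=0.0000 vs cont=3.1443 → 3.1443 [wait]  node(6,4) S=187.0894 payoff=0.0000 vs cont=0.0000 → 0.0000 [wait]  node(6,5) S=225.0960 payoff=0.0000 vs cont=0.0000 → 0.0000 [wait]  node(6,6) S=270.8236 payoff=0.0000 vs cont=0.0000 → 0.0000 [wait]  ⇒ S*(6)=107.4220
t_5: node(5,0) S=97.9340 payoff=45.4160 vs cont=44.1823 → 45.4160 [stop]  node(5,1) S=117.8290 payoff=25.5210 vs cont=25.0152 → 25.5210 [stop]  node(5,2) S=141.7657 payoff=1.5843 vs cont=8.9542 → 8.9542 [wait]  node(5,3) S=170.5649 payoff=0.0000 vs cont=1.4845 → 1.4845 [wait]  node(5,4) S=205.2147 payoff=0.0000 vs cont=0.0000 → 0.0000 [wait]  node(5,5) S=246.9034 payoff=0.0000 vs cont=0.0000 → 0.0000 [wait]  ⇒ S*(5)=117.8290
t_4: node(4,0) S=107.4220 payoff=35.9280 vs cont=34.6944 → 35.9280 [stop]  node(4,1) S=129.2444 payoff=14.1056 vs cont=16.6988 → 16.6988 [wait]  node(4,2) S=155.5000 payoff=0.0000 vs cont=4.9984 → 4.9984 [wait]  node(4,3) S=187.0894 payoff=0.0000 vs cont=0.7009 → 0.7009 [wait]  node(4,4) S=225.0960 payoff=0.0000 vs cont=0.0000 → 0.0000 [wait]  ⇒ S*(4)=107.4220
t_3: node(3,0) S=117.8290 payoff=25.5210 vs cont=25.6338 → 25.6338 [wait]  node(3,1) S=141.7657 payoff=1.5843 vs cont=10.4795 → 10.4795 [wait]  node(3,2) S=170.5649 payoff=0.0000 vs cont=2.7239 → 2.7239 [wait]  node(3,3) S=205.2147 payoff=0.0000 vs cont=0.3309 → 0.3309 [wait]  ⇒ S*(3)=-
t_2: node(2,0) S=129.2444 payoff=14.1056 vs cont=17.5442 → 17.5442 [wait]  node(2,1) S=155.5000 payoff=0.0000 vs cont=6.3621 → 6.3621 [wait]  node(2,2) S=187.0894 payoff=0.0000 vs cont=1.4578 → 1.4578 [wait]  ⇒ S*(2)=-
t_1: node(1,0) S=141.7657 payoff=1.5843 vs cont=11.5868 → 11.5868 [wait]  node(1,1) S=170.5649 payoff=0.0000 vs cont=3.7608 → 3.7608 [wait]  ⇒ S*(1)=-
t_0: node(0,0) S=155.5000 payoff=0.0000 vs cont=7.4233 → 7.4233 [wait]  ⇒ S*(0)=-

price = 7.4233
boundary = - - - - 107.4220 117.8290 107.4220 117.8290
tree:
7.4233
11.5868 3.7608
17.5442 6.3621 1.4578
25.6338 10.4795 2.7239 0.3309
35.9280 16.6988 4.9984 0.7009 0.0000
45.4160 25.5210 8.9542 1.4845 0.0000 0.0000
54.0659 35.9280 15.5074 3.1443 0.0000 0.0000 0.0000
61.9518 45.4160 25.5210 6.6597 0.0000 0.0000 0.0000 0.0000
69.1412 54.0659 35.9280 14.1056 0.0000 0.0000 0.0000 0.0000 0.0000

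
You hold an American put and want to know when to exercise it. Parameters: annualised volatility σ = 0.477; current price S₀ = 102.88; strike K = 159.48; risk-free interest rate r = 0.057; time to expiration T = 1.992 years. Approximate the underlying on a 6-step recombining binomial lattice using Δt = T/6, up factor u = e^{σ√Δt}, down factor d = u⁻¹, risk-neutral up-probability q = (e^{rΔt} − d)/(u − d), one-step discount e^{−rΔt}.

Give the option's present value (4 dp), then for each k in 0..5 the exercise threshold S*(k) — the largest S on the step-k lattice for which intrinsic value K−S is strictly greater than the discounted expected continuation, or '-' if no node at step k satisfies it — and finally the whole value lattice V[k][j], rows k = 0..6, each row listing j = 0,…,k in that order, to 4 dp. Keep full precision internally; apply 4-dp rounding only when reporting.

Δt=0.33200  u=1.31633  d=0.75969  q=0.46604  discount=0.98125
step 6 (expiry): payoffs max(K−S,0) = 139.7035 125.2129 100.1050 56.6000 0.0000 0.0000 0.0000
step 5: (k=5,j=0): S=26.0323, (K−S)⁺=133.4477, hold=130.4580 ⇒ V=133.4477 exercise | (k=5,j=1): S=45.1066, (K−S)⁺=114.3734, hold=111.3838 ⇒ V=114.3734 exercise | (k=5,j=2): S=78.1569, (K−S)⁺=81.3231, hold=78.3335 ⇒ V=81.3231 exercise | (k=5,j=3): S=135.4236, (K−S)⁺=24.0564, hold=29.6557 ⇒ V=29.6557 continue | (k=5,j=4): S=234.6506, (K−S)⁺=0.0000, hold=0.0000 ⇒ V=0.0000 continue | (k=5,j=5): S=406.5825, (K−S)⁺=0.0000, hold=0.0000 ⇒ V=0.0000 continue  boundary S*=78.1569
step 4: (k=4,j=0): S=34.2671, (K−S)⁺=125.2129, hold=122.2233 ⇒ V=125.2129 exercise | (k=4,j=1): S=59.3750, (K−S)⁺=100.1050, hold=97.1153 ⇒ V=100.1050 exercise | (k=4,j=2): S=102.8800, (K−S)⁺=56.6000, hold=56.1710 ⇒ V=56.6000 exercise | (k=4,j=3): S=178.2617, (K−S)⁺=0.0000, hold=15.5381 ⇒ V=15.5381 continue | (k=4,j=4): S=308.8767, (K−S)⁺=0.0000, hold=0.0000 ⇒ V=0.0000 continue  boundary S*=102.8800
step 3: (k=3,j=0): S=45.1066, (K−S)⁺=114.3734, hold=111.3838 ⇒ V=114.3734 exercise | (k=3,j=1): S=78.1569, (K−S)⁺=81.3231, hold=78.3335 ⇒ V=81.3231 exercise | (k=3,j=2): S=135.4236, (K−S)⁺=24.0564, hold=36.7613 ⇒ V=36.7613 continue | (k=3,j=3): S=234.6506, (K−S)⁺=0.0000, hold=8.1412 ⇒ V=8.1412 continue  boundary S*=78.1569
step 2: (k=2,j=0): S=59.3750, (K−S)⁺=100.1050, hold=97.1153 ⇒ V=100.1050 exercise | (k=2,j=1): S=102.8800, (K−S)⁺=56.6000, hold=59.4204 ⇒ V=59.4204 continue | (k=2,j=2): S=178.2617, (K−S)⁺=0.0000, hold=22.9841 ⇒ V=22.9841 continue  boundary S*=59.3750
step 1: (k=1,j=0): S=78.1569, (K−S)⁺=81.3231, hold=79.6232 ⇒ V=81.3231 exercise | (k=1,j=1): S=135.4236, (K−S)⁺=24.0564, hold=41.6441 ⇒ V=41.6441 continue  boundary S*=78.1569
step 0: (k=0,j=0): S=102.8800, (K−S)⁺=56.6000, hold=61.6533 ⇒ V=61.6533 continue  boundary S*=-

price = 61.6533
boundary = - 78.1569 59.3750 78.1569 102.8800 78.1569
tree:
61.6533
81.3231 41.6441
100.1050 59.4204 22.9841
114.3734 81.3231 36.7613 8.1412
125.2129 100.1050 56.6000 15.5381 0.0000
133.4477 114.3734 81.3231 29.6557 0.0000 0.0000
139.7035 125.2129 100.1050 56.6000 0.0000 0.0000 0.0000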